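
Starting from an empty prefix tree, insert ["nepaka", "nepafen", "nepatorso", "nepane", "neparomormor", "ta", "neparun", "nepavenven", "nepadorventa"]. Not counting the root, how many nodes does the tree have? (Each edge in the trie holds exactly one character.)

42

Count nodes per top-level branch (shared prefixes stored once):
  'n'-branch (nepadorventa, nepafen, nepaka, nepane, neparomormor, neparun, nepatorso, nepavenven): 40 nodes
  't'-branch (ta): 2 nodes
Sum: 42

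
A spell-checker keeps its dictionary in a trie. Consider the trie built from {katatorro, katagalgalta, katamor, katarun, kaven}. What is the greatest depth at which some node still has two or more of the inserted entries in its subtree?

4

Equivalently: take the maximum, over all pairs, of their longest common prefix length.
"katagalgalta" and "katamor" agree on "kata" (4 characters) before diverging; nothing deeper is shared.
Longest shared-prefix length: 4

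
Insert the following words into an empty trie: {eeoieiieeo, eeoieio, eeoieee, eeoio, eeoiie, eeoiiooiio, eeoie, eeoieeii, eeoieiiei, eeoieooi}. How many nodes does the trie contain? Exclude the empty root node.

27

Insert word by word; a character creates a node only if that edge doesn't already exist:
  "eeoieiieeo" → 10 new (e, e, o, i, e, i, i, e, e, o)
  "eeoieio" → prefix "eeoiei" already present; 1 new (o)
  "eeoieee" → prefix "eeoie" already present; 2 new (e, e)
  "eeoio" → prefix "eeoi" already present; 1 new (o)
  "eeoiie" → prefix "eeoi" already present; 2 new (i, e)
  "eeoiiooiio" → prefix "eeoii" already present; 5 new (o, o, i, i, o)
  "eeoie" → prefix "eeoie" already present; 0 new (none)
  "eeoieeii" → prefix "eeoiee" already present; 2 new (i, i)
  "eeoieiiei" → prefix "eeoieiie" already present; 1 new (i)
  "eeoieooi" → prefix "eeoie" already present; 3 new (o, o, i)
Total nodes = 10 + 1 + 2 + 1 + 2 + 5 + 0 + 2 + 1 + 3 = 27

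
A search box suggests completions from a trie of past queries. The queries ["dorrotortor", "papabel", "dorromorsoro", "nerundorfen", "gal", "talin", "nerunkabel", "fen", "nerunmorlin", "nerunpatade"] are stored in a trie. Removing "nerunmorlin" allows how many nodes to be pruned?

After clearing the end-marker at "nerunmorlin", prune upward until reaching a node still needed by another word.
The suffix "morlin" (6 nodes) is used only by "nerunmorlin"; the node for "nerun" still has the child "d", so pruning stops there.
Nodes removed: 6

6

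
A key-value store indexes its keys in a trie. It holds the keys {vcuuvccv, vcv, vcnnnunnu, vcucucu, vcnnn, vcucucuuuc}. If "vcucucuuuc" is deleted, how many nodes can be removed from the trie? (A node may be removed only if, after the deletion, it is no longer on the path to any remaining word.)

3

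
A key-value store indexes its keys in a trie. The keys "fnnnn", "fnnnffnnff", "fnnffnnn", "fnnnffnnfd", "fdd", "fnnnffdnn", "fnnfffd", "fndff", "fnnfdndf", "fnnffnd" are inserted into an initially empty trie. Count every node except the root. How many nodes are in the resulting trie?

Trace insertions, counting only characters that open a new branch:
  "fnnnn" → 5 new (f, n, n, n, n)
  "fnnnffnnff" → prefix "fnnn" already present; 6 new (f, f, n, n, f, f)
  "fnnffnnn" → prefix "fnn" already present; 5 new (f, f, n, n, n)
  "fnnnffnnfd" → prefix "fnnnffnnf" already present; 1 new (d)
  "fdd" → prefix "f" already present; 2 new (d, d)
  "fnnnffdnn" → prefix "fnnnff" already present; 3 new (d, n, n)
  "fnnfffd" → prefix "fnnff" already present; 2 new (f, d)
  "fndff" → prefix "fn" already present; 3 new (d, f, f)
  "fnnfdndf" → prefix "fnnf" already present; 4 new (d, n, d, f)
  "fnnffnd" → prefix "fnnffn" already present; 1 new (d)
Total nodes = 5 + 6 + 5 + 1 + 2 + 3 + 2 + 3 + 4 + 1 = 32

32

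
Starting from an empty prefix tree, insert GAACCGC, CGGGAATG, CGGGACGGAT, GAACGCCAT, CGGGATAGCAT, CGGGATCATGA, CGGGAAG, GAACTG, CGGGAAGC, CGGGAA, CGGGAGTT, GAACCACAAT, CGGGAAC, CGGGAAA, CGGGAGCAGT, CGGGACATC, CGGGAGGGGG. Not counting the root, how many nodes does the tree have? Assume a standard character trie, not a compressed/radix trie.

61

Insert word by word; a character creates a node only if that edge doesn't already exist:
  "GAACCGC" → 7 new (G, A, A, C, C, G, C)
  "CGGGAATG" → 8 new (C, G, G, G, A, A, T, G)
  "CGGGACGGAT" → prefix "CGGGA" already present; 5 new (C, G, G, A, T)
  "GAACGCCAT" → prefix "GAAC" already present; 5 new (G, C, C, A, T)
  "CGGGATAGCAT" → prefix "CGGGA" already present; 6 new (T, A, G, C, A, T)
  "CGGGATCATGA" → prefix "CGGGAT" already present; 5 new (C, A, T, G, A)
  "CGGGAAG" → prefix "CGGGAA" already present; 1 new (G)
  "GAACTG" → prefix "GAAC" already present; 2 new (T, G)
  "CGGGAAGC" → prefix "CGGGAAG" already present; 1 new (C)
  "CGGGAA" → prefix "CGGGAA" already present; 0 new (none)
  "CGGGAGTT" → prefix "CGGGA" already present; 3 new (G, T, T)
  "GAACCACAAT" → prefix "GAACC" already present; 5 new (A, C, A, A, T)
  "CGGGAAC" → prefix "CGGGAA" already present; 1 new (C)
  "CGGGAAA" → prefix "CGGGAA" already present; 1 new (A)
  "CGGGAGCAGT" → prefix "CGGGAG" already present; 4 new (C, A, G, T)
  "CGGGACATC" → prefix "CGGGAC" already present; 3 new (A, T, C)
  "CGGGAGGGGG" → prefix "CGGGAG" already present; 4 new (G, G, G, G)
Total nodes = 7 + 8 + 5 + 5 + 6 + 5 + 1 + 2 + 1 + 0 + 3 + 5 + 1 + 1 + 4 + 3 + 4 = 61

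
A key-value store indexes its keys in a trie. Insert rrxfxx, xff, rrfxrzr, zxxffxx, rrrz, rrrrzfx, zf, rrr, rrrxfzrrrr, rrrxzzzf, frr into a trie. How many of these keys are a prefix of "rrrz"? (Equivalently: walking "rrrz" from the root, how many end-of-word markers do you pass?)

2

Check each prefix of "rrrz" against the stored set — each match is an end-marker on the path.
Prefixes of the query that are stored words: "rrr", "rrrz"
Count: 2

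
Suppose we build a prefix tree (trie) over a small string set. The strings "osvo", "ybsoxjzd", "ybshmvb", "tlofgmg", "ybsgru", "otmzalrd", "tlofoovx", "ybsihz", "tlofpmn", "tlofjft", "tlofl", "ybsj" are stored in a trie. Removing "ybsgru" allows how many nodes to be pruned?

Walk "ybsgru" from the leaf back toward the root, removing each node that no remaining word uses.
The suffix "gru" (3 nodes) is used only by "ybsgru"; the node for "ybs" still has the child "o", so pruning stops there.
Nodes removed: 3

3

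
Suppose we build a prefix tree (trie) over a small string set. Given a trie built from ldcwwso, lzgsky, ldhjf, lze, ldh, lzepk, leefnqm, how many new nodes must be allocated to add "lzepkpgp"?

"lzepk" is already a path in the trie; the remaining "pgp" must be added.
Each of the 3 remaining characters creates one node.

3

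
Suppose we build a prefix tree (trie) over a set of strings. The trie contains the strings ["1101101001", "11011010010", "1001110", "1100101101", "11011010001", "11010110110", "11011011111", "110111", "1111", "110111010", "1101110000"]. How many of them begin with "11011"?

Filter for entries beginning with "11011":
Matches: "11011010001", "1101101001", "11011010010", "11011011111", "110111", "1101110000", "110111010"
Count: 7

7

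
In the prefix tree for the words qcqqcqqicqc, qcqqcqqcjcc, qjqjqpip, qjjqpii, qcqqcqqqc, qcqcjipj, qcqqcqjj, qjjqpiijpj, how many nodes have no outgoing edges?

7

A leaf is a node with no children — equivalently, the end of a word that is not a proper prefix of any other stored word.
Those words: "qcqcjipj", "qcqqcqjj", "qcqqcqqcjcc", "qcqqcqqicqc", "qcqqcqqqc", "qjjqpiijpj", "qjqjqpip"
Leaf count: 7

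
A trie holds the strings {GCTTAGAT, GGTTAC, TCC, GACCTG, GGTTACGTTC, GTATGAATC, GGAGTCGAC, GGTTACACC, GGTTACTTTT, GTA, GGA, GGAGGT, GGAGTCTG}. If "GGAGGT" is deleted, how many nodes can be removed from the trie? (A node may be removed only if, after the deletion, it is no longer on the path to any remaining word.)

A node on "GGAGGT"'s path can go only if nothing else ends at it or branches off below it.
The suffix "GT" (2 nodes) is used only by "GGAGGT"; the node for "GGAG" still has the child "T", so pruning stops there.
Nodes removed: 2

2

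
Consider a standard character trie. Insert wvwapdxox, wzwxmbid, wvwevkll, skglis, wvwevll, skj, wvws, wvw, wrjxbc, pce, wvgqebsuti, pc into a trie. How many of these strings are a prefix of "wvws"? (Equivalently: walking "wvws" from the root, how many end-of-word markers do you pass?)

Traverse "wvws" character by character; count nodes along the way that are marked as word ends.
Prefixes of the query that are stored words: "wvw", "wvws"
Count: 2

2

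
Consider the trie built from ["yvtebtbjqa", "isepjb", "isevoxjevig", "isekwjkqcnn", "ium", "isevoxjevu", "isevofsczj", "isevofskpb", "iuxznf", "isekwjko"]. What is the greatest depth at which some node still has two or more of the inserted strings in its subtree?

Look for the deepest trie node that still has at least two words in its subtree.
e.g. "isevoxjevig" and "isevoxjevu" share the prefix "isevoxjev" of length 9; no pair shares a longer one.
Longest shared-prefix length: 9

9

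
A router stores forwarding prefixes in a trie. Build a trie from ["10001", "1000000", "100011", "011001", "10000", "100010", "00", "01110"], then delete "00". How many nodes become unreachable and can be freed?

1

After clearing the end-marker at "00", prune upward until reaching a node still needed by another word.
The suffix "0" (1 node) is used only by "00"; the node for "0" still has the child "1", so pruning stops there.
Nodes removed: 1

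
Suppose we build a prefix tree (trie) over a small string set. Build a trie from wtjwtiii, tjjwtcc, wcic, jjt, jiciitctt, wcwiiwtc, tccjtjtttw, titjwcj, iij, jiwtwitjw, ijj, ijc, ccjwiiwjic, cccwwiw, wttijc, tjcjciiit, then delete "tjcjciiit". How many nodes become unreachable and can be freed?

7

A node on "tjcjciiit"'s path can go only if nothing else ends at it or branches off below it.
The suffix "cjciiit" (7 nodes) is used only by "tjcjciiit"; the node for "tj" still has the child "j", so pruning stops there.
Nodes removed: 7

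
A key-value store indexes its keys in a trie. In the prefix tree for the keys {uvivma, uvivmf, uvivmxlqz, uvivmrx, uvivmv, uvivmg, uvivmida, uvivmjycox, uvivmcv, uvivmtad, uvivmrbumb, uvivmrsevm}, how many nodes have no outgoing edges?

12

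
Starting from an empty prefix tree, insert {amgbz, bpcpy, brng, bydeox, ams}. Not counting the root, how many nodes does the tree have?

Trie structure (* marks end of a word):
(root)
├─ a
│  └─ m
│     ├─ g
│     │  └─ b
│     │     └─ z *
│     └─ s *
└─ b
   ├─ p
   │  └─ c
   │     └─ p
   │        └─ y *
   ├─ r
   │  └─ n
   │     └─ g *
   └─ y
      └─ d
         └─ e
            └─ o
               └─ x *
Counting every labelled node above: 19.

19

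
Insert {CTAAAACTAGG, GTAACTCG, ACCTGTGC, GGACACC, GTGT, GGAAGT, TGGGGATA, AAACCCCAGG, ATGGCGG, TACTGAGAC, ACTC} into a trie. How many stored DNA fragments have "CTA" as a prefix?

1

Walk to "CTA"; the words in its subtree are exactly those with that prefix.
Words under "CTA": CTAAAACTAGG
Count: 1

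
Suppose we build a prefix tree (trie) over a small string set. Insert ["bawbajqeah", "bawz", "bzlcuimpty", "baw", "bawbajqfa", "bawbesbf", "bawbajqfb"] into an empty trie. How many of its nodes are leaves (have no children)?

6

A leaf is a node with no children — equivalently, the end of a word that is not a proper prefix of any other stored word.
Those words: "bawbajqeah", "bawbajqfa", "bawbajqfb", "bawbesbf", "bawz", "bzlcuimpty"
Leaf count: 6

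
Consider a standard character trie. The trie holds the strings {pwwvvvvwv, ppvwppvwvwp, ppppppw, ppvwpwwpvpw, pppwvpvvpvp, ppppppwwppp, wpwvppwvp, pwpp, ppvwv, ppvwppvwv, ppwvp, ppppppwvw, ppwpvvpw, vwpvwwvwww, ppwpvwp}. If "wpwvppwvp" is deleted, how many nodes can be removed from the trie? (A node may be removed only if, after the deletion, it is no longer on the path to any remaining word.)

After clearing the end-marker at "wpwvppwvp", prune upward until reaching a node still needed by another word.
No other word shares any prefix with "wpwvppwvp", so all 9 of its nodes go.
Nodes removed: 9

9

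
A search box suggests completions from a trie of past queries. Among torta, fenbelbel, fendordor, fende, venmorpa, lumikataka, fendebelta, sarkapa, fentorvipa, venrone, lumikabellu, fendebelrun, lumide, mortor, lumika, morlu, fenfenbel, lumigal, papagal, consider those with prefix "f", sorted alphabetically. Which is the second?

DFS of the "f" subtree visits, in order: "fenbelbel", "fende", "fendebelrun", "fendebelta", "fendordor", "fenfenbel", "fentorvipa"
Position 2: fende

fende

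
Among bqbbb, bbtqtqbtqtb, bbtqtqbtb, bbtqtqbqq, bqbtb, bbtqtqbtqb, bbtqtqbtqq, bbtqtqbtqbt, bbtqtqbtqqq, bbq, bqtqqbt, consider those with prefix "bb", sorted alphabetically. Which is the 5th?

bbtqtqbtqbt

Filter for "bb…" and sort: "bbq", "bbtqtqbqq", "bbtqtqbtb", "bbtqtqbtqb", "bbtqtqbtqbt", "bbtqtqbtqq", "bbtqtqbtqqq", "bbtqtqbtqtb"
Position 5: bbtqtqbtqbt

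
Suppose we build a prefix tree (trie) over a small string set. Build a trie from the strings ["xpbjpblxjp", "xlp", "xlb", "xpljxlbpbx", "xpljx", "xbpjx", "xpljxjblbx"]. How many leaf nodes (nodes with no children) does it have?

Leaves are exactly the stored words that no other stored word extends.
Those words: "xbpjx", "xlb", "xlp", "xpbjpblxjp", "xpljxjblbx", "xpljxlbpbx"
Leaf count: 6

6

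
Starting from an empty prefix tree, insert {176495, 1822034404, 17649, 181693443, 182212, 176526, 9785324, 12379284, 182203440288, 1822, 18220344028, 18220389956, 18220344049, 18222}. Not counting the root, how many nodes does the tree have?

51

Count nodes per top-level branch (shared prefixes stored once):
  '1'-branch (12379284, 17649, 176495, 176526, 181693443, 1822, 18220344028, 182203440288, 1822034404, 18220344049, 18220389956, 182212, 18222): 44 nodes
  '9'-branch (9785324): 7 nodes
Sum: 51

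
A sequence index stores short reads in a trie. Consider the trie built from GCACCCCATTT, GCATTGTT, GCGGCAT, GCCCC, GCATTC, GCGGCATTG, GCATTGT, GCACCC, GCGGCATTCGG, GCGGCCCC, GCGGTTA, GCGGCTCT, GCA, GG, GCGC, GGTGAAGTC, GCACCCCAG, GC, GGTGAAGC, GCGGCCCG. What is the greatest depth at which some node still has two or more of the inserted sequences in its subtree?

8

Look for the deepest trie node that still has at least two words in its subtree.
e.g. "GCACCCCAG" and "GCACCCCATTT" share the prefix "GCACCCCA" of length 8; no pair shares a longer one.
Longest shared-prefix length: 8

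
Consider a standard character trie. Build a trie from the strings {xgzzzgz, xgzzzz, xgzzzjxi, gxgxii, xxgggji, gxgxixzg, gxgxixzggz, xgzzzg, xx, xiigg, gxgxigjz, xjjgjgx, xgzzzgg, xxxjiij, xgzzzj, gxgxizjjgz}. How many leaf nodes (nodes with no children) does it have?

12

Leaves are exactly the stored words that no other stored word extends.
Those words: "gxgxigjz", "gxgxii", "gxgxixzggz", "gxgxizjjgz", "xgzzzgg", "xgzzzgz", "xgzzzjxi", "xgzzzz", "xiigg", "xjjgjgx", "xxgggji", "xxxjiij"
Leaf count: 12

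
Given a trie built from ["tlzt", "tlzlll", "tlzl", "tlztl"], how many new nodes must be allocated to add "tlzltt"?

"tlzl" is already a path in the trie; the remaining "tt" must be added.
So 6 − 4 = 2 new nodes.

2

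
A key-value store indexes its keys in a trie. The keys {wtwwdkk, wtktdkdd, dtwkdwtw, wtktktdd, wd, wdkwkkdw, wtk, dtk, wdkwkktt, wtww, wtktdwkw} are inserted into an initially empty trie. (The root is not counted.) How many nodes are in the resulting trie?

Trie structure (* marks end of a word):
(root)
├─ d
│  └─ t
│     ├─ k *
│     └─ w
│        └─ k
│           └─ d
│              └─ w
│                 └─ t
│                    └─ w *
└─ w
   ├─ d *
   │  └─ k
   │     └─ w
   │        └─ k
   │           └─ k
   │              ├─ d
   │              │  └─ w *
   │              └─ t
   │                 └─ t *
   └─ t
      ├─ k *
      │  └─ t
      │     ├─ d
      │     │  ├─ k
      │     │  │  └─ d
      │     │  │     └─ d *
      │     │  └─ w
      │     │     └─ k
      │     │        └─ w *
      │     └─ k
      │        └─ t
      │           └─ d
      │              └─ d *
      └─ w
         └─ w *
            └─ d
               └─ k
                  └─ k *
Counting every labelled node above: 38.

38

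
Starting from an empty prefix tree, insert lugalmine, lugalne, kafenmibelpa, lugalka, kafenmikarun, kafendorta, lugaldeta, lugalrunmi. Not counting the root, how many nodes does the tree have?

44

Count nodes per top-level branch (shared prefixes stored once):
  'k'-branch (kafendorta, kafenmibelpa, kafenmikarun): 22 nodes
  'l'-branch (lugaldeta, lugalka, lugalmine, lugalne, lugalrunmi): 22 nodes
Sum: 44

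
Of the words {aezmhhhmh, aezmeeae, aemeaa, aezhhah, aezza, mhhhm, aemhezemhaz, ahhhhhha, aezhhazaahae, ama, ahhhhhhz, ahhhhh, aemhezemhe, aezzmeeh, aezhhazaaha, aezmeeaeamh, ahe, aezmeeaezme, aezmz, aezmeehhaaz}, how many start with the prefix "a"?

Filter for entries beginning with "a":
Words under "a": aemeaa, aemhezemhaz, aemhezemhe, aezhhah, aezhhazaaha, aezhhazaahae, aezmeeae, aezmeeaeamh, aezmeeaezme, aezmeehhaaz, aezmhhhmh, aezmz, aezza, aezzmeeh, ahe, ahhhhh, ahhhhhha, ahhhhhhz, ama
Count: 19

19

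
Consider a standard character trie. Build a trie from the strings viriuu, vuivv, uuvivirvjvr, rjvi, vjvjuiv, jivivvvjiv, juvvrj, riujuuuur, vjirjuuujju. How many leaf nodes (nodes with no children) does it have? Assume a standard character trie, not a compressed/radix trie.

A leaf is a node with no children — equivalently, the end of a word that is not a proper prefix of any other stored word.
Those words: "jivivvvjiv", "juvvrj", "riujuuuur", "rjvi", "uuvivirvjvr", "viriuu", "vjirjuuujju", "vjvjuiv", "vuivv"
Leaf count: 9

9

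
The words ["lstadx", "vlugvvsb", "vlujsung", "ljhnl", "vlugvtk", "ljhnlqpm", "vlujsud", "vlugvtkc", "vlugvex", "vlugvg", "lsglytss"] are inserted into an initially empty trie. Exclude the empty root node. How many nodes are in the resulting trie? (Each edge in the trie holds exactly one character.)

39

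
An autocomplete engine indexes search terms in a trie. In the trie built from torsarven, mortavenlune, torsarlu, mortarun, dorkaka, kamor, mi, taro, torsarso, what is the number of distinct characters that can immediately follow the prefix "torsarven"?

Follow the path "torsarven" to its node, then look at its outgoing edges.
No stored string extends past "torsarven".
That node has 0 child edges.

0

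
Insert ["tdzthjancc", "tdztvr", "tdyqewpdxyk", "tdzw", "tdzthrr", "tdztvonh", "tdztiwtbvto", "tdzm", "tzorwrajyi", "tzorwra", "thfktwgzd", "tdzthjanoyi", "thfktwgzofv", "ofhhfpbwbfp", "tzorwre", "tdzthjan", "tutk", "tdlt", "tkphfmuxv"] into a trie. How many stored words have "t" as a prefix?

Traverse to the node for "t", then collect every word in that subtree.
Matches: "tdlt", "tdyqewpdxyk", "tdzm", "tdzthjan", "tdzthjancc", "tdzthjanoyi", "tdzthrr", "tdztiwtbvto", "tdztvonh", "tdztvr", "tdzw", "thfktwgzd", "thfktwgzofv", "tkphfmuxv", "tutk", "tzorwra", "tzorwrajyi", "tzorwre"
Count: 18

18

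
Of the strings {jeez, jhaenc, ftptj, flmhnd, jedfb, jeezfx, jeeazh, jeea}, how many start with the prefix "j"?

6

Walk to "j"; the words in its subtree are exactly those with that prefix.
Matches: "jedfb", "jeea", "jeeazh", "jeez", "jeezfx", "jhaenc"
Count: 6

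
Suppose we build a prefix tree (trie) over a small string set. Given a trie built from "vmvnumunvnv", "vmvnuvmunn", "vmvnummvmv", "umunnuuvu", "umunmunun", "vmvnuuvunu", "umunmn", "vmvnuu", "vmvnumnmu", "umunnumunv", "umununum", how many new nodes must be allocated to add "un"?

1

"u" is already a path in the trie; the remaining "n" must be added.
Each of the 1 remaining characters creates one node.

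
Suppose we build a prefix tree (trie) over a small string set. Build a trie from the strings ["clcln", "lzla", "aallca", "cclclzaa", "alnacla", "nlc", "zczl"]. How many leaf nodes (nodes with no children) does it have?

7

Leaves are exactly the stored words that no other stored word extends.
Those words: "aallca", "alnacla", "cclclzaa", "clcln", "lzla", "nlc", "zczl"
Leaf count: 7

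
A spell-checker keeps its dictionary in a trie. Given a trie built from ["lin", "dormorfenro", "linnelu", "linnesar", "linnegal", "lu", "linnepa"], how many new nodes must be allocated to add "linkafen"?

The longest prefix of "linkafen" already in the trie is "lin" (length 3).
Each of the 5 remaining characters creates one node.

5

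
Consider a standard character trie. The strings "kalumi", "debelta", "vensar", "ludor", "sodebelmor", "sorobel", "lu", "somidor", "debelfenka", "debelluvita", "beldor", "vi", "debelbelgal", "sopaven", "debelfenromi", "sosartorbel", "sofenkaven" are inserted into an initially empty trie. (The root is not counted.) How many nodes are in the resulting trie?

Count nodes per top-level branch (shared prefixes stored once):
  'b'-branch (beldor): 6 nodes
  'd'-branch (debelbelgal, debelfenka, debelfenromi, debelluvita, debelta): 28 nodes
  'k'-branch (kalumi): 6 nodes
  'l'-branch (lu, ludor): 5 nodes
  's'-branch (sodebelmor, sofenkaven, somidor, sopaven, sorobel, sosartorbel): 42 nodes
  'v'-branch (vensar, vi): 7 nodes
Sum: 94

94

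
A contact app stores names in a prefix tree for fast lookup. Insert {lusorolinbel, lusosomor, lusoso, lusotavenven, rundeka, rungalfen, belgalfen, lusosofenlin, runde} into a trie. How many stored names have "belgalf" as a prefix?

1

Traverse to the node for "belgalf", then collect every word in that subtree.
Words under "belgalf": belgalfen
Count: 1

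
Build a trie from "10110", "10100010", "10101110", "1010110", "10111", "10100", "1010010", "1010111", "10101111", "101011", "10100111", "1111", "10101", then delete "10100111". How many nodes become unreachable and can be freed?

After clearing the end-marker at "10100111", prune upward until reaching a node still needed by another word.
The suffix "11" (2 nodes) is used only by "10100111"; the node for "101001" still has the child "0", so pruning stops there.
Nodes removed: 2

2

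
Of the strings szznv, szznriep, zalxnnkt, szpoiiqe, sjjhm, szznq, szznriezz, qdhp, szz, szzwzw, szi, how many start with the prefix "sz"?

Filter for entries beginning with "sz":
Matches: "szi", "szpoiiqe", "szz", "szznq", "szznriep", "szznriezz", "szznv", "szzwzw"
Count: 8

8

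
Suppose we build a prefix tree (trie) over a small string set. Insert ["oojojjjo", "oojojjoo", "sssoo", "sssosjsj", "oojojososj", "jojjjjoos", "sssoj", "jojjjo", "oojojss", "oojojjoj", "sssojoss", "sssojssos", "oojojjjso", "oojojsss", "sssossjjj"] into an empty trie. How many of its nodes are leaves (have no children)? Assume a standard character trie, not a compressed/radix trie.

A leaf is a node with no children — equivalently, the end of a word that is not a proper prefix of any other stored word.
Those words: "jojjjjoos", "jojjjo", "oojojjjo", "oojojjjso", "oojojjoj", "oojojjoo", "oojojososj", "oojojsss", "sssojoss", "sssojssos", "sssoo", "sssosjsj", "sssossjjj"
Leaf count: 13

13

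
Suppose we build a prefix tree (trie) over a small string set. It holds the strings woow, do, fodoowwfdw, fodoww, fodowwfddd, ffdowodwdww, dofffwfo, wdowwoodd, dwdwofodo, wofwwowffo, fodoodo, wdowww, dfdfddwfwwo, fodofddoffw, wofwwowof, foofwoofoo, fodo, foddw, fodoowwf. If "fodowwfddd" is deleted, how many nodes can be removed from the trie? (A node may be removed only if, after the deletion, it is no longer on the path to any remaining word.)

4

After clearing the end-marker at "fodowwfddd", prune upward until reaching a node still needed by another word.
The suffix "fddd" (4 nodes) is used only by "fodowwfddd"; "fodoww" is itself a stored word, so pruning stops there.
Nodes removed: 4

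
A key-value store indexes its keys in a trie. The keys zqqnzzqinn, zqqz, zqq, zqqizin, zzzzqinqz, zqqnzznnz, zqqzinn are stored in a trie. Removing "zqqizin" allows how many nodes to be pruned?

4

A node on "zqqizin"'s path can go only if nothing else ends at it or branches off below it.
The suffix "izin" (4 nodes) is used only by "zqqizin"; the node for "zqq" still has the child "n", so pruning stops there.
Nodes removed: 4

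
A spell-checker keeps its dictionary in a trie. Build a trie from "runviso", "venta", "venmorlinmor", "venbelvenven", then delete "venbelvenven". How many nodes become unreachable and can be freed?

9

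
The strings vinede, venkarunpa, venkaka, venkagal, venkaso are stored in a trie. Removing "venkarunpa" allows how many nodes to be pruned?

5

Walk "venkarunpa" from the leaf back toward the root, removing each node that no remaining word uses.
The suffix "runpa" (5 nodes) is used only by "venkarunpa"; the node for "venka" still has the child "k", so pruning stops there.
Nodes removed: 5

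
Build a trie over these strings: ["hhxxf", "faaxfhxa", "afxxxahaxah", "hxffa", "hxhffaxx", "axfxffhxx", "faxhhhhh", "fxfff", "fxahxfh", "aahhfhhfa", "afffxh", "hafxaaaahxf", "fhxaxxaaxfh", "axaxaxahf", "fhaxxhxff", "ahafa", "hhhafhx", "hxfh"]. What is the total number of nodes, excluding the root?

113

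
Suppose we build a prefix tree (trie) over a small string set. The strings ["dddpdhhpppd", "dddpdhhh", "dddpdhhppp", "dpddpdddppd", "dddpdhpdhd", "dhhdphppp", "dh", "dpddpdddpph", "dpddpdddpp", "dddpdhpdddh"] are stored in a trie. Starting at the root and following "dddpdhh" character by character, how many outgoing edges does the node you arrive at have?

2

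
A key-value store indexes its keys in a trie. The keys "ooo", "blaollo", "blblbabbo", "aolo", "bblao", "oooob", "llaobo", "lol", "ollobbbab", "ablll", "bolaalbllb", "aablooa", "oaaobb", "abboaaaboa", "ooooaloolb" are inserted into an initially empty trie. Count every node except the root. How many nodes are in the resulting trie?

81

For each word, the new-node count is its length minus the longest prefix already in the trie:
  "ooo" → 3 new (o, o, o)
  "blaollo" → 7 new (b, l, a, o, l, l, o)
  "blblbabbo" → prefix "bl" already present; 7 new (b, l, b, a, b, b, o)
  "aolo" → 4 new (a, o, l, o)
  "bblao" → prefix "b" already present; 4 new (b, l, a, o)
  "oooob" → prefix "ooo" already present; 2 new (o, b)
  "llaobo" → 6 new (l, l, a, o, b, o)
  "lol" → prefix "l" already present; 2 new (o, l)
  "ollobbbab" → prefix "o" already present; 8 new (l, l, o, b, b, b, a, b)
  "ablll" → prefix "a" already present; 4 new (b, l, l, l)
  "bolaalbllb" → prefix "b" already present; 9 new (o, l, a, a, l, b, l, l, b)
  "aablooa" → prefix "a" already present; 6 new (a, b, l, o, o, a)
  "oaaobb" → prefix "o" already present; 5 new (a, a, o, b, b)
  "abboaaaboa" → prefix "ab" already present; 8 new (b, o, a, a, a, b, o, a)
  "ooooaloolb" → prefix "oooo" already present; 6 new (a, l, o, o, l, b)
Total nodes = 3 + 7 + 7 + 4 + 4 + 2 + 6 + 2 + 8 + 4 + 9 + 6 + 5 + 8 + 6 = 81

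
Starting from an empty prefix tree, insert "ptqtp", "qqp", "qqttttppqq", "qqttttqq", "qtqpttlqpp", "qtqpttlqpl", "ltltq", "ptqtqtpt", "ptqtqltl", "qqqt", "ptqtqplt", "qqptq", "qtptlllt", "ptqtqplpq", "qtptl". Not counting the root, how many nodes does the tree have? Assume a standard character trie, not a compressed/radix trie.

Insert word by word; a character creates a node only if that edge doesn't already exist:
  "ptqtp" → 5 new (p, t, q, t, p)
  "qqp" → 3 new (q, q, p)
  "qqttttppqq" → prefix "qq" already present; 8 new (t, t, t, t, p, p, q, q)
  "qqttttqq" → prefix "qqtttt" already present; 2 new (q, q)
  "qtqpttlqpp" → prefix "q" already present; 9 new (t, q, p, t, t, l, q, p, p)
  "qtqpttlqpl" → prefix "qtqpttlqp" already present; 1 new (l)
  "ltltq" → 5 new (l, t, l, t, q)
  "ptqtqtpt" → prefix "ptqt" already present; 4 new (q, t, p, t)
  "ptqtqltl" → prefix "ptqtq" already present; 3 new (l, t, l)
  "qqqt" → prefix "qq" already present; 2 new (q, t)
  "ptqtqplt" → prefix "ptqtq" already present; 3 new (p, l, t)
  "qqptq" → prefix "qqp" already present; 2 new (t, q)
  "qtptlllt" → prefix "qt" already present; 6 new (p, t, l, l, l, t)
  "ptqtqplpq" → prefix "ptqtqpl" already present; 2 new (p, q)
  "qtptl" → prefix "qtptl" already present; 0 new (none)
Total nodes = 5 + 3 + 8 + 2 + 9 + 1 + 5 + 4 + 3 + 2 + 3 + 2 + 6 + 2 + 0 = 55

55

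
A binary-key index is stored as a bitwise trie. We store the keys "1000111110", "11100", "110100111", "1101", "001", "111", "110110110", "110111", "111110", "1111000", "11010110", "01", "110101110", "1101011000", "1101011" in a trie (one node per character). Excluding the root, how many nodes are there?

44

Count nodes per top-level branch (shared prefixes stored once):
  '0'-branch (001, 01): 4 nodes
  '1'-branch (1000111110, 1101, 110100111, 1101011, 11010110, 1101011000, 110101110, 110110110, 110111, 111, 11100, 1111000, 111110): 40 nodes
Sum: 44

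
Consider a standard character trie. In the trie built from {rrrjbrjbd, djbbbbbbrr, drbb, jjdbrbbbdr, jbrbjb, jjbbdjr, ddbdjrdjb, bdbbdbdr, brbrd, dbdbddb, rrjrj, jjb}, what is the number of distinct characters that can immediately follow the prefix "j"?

2

The children of the "j" node are the distinct next characters among strings starting with "j".
Characters that immediately follow "j" among the stored strings: {b, j}.
That node has 2 child edges.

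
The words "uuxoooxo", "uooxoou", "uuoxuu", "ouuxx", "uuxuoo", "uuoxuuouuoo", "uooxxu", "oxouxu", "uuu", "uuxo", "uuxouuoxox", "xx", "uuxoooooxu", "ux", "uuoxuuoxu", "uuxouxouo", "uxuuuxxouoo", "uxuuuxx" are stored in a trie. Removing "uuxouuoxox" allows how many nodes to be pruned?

A node on "uuxouuoxox"'s path can go only if nothing else ends at it or branches off below it.
The suffix "uoxox" (5 nodes) is used only by "uuxouuoxox"; the node for "uuxou" still has the child "x", so pruning stops there.
Nodes removed: 5

5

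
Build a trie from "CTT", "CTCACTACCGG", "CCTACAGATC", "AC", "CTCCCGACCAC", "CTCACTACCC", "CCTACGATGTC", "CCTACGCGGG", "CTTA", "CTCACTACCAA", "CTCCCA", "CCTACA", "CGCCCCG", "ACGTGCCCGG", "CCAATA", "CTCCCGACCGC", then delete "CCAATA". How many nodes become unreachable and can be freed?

4

A node on "CCAATA"'s path can go only if nothing else ends at it or branches off below it.
The suffix "AATA" (4 nodes) is used only by "CCAATA"; the node for "CC" still has the child "T", so pruning stops there.
Nodes removed: 4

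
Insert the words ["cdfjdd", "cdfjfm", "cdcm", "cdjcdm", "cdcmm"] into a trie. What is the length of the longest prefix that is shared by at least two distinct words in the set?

Equivalently: take the maximum, over all pairs, of their longest common prefix length.
"cdcm" and "cdcmm" agree on "cdcm" (4 characters) before diverging; nothing deeper is shared.
Longest shared-prefix length: 4

4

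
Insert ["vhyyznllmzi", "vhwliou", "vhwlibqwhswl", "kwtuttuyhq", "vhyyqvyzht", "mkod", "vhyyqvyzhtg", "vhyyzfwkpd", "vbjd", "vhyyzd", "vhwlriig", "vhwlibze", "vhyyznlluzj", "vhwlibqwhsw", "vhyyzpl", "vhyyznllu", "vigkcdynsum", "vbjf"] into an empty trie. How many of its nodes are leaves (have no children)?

15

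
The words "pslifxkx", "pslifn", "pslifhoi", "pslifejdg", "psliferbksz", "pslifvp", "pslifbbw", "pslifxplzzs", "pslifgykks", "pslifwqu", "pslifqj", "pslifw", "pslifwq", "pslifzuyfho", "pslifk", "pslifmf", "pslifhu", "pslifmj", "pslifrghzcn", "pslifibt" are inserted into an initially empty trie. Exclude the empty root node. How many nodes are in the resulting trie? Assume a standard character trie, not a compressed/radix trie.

Insert word by word; a character creates a node only if that edge doesn't already exist:
  "pslifxkx" → 8 new (p, s, l, i, f, x, k, x)
  "pslifn" → prefix "pslif" already present; 1 new (n)
  "pslifhoi" → prefix "pslif" already present; 3 new (h, o, i)
  "pslifejdg" → prefix "pslif" already present; 4 new (e, j, d, g)
  "psliferbksz" → prefix "pslife" already present; 5 new (r, b, k, s, z)
  "pslifvp" → prefix "pslif" already present; 2 new (v, p)
  "pslifbbw" → prefix "pslif" already present; 3 new (b, b, w)
  "pslifxplzzs" → prefix "pslifx" already present; 5 new (p, l, z, z, s)
  "pslifgykks" → prefix "pslif" already present; 5 new (g, y, k, k, s)
  "pslifwqu" → prefix "pslif" already present; 3 new (w, q, u)
  "pslifqj" → prefix "pslif" already present; 2 new (q, j)
  "pslifw" → prefix "pslifw" already present; 0 new (none)
  "pslifwq" → prefix "pslifwq" already present; 0 new (none)
  "pslifzuyfho" → prefix "pslif" already present; 6 new (z, u, y, f, h, o)
  "pslifk" → prefix "pslif" already present; 1 new (k)
  "pslifmf" → prefix "pslif" already present; 2 new (m, f)
  "pslifhu" → prefix "pslifh" already present; 1 new (u)
  "pslifmj" → prefix "pslifm" already present; 1 new (j)
  "pslifrghzcn" → prefix "pslif" already present; 6 new (r, g, h, z, c, n)
  "pslifibt" → prefix "pslif" already present; 3 new (i, b, t)
Total nodes = 8 + 1 + 3 + 4 + 5 + 2 + 3 + 5 + 5 + 3 + 2 + 0 + 0 + 6 + 1 + 2 + 1 + 1 + 6 + 3 = 61

61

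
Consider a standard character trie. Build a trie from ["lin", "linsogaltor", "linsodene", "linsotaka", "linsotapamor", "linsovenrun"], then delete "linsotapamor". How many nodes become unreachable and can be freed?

Walk "linsotapamor" from the leaf back toward the root, removing each node that no remaining word uses.
The suffix "pamor" (5 nodes) is used only by "linsotapamor"; the node for "linsota" still has the child "k", so pruning stops there.
Nodes removed: 5

5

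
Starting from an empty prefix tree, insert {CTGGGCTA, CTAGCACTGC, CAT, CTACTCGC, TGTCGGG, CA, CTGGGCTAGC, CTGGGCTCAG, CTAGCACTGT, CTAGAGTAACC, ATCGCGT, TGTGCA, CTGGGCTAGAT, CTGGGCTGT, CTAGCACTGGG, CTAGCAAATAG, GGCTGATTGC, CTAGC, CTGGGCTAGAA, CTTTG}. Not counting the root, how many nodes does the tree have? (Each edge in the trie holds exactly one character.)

78

For each word, the new-node count is its length minus the longest prefix already in the trie:
  "CTGGGCTA" → 8 new (C, T, G, G, G, C, T, A)
  "CTAGCACTGC" → prefix "CT" already present; 8 new (A, G, C, A, C, T, G, C)
  "CAT" → prefix "C" already present; 2 new (A, T)
  "CTACTCGC" → prefix "CTA" already present; 5 new (C, T, C, G, C)
  "TGTCGGG" → 7 new (T, G, T, C, G, G, G)
  "CA" → prefix "CA" already present; 0 new (none)
  "CTGGGCTAGC" → prefix "CTGGGCTA" already present; 2 new (G, C)
  "CTGGGCTCAG" → prefix "CTGGGCT" already present; 3 new (C, A, G)
  "CTAGCACTGT" → prefix "CTAGCACTG" already present; 1 new (T)
  "CTAGAGTAACC" → prefix "CTAG" already present; 7 new (A, G, T, A, A, C, C)
  "ATCGCGT" → 7 new (A, T, C, G, C, G, T)
  "TGTGCA" → prefix "TGT" already present; 3 new (G, C, A)
  "CTGGGCTAGAT" → prefix "CTGGGCTAG" already present; 2 new (A, T)
  "CTGGGCTGT" → prefix "CTGGGCT" already present; 2 new (G, T)
  "CTAGCACTGGG" → prefix "CTAGCACTG" already present; 2 new (G, G)
  "CTAGCAAATAG" → prefix "CTAGCA" already present; 5 new (A, A, T, A, G)
  "GGCTGATTGC" → 10 new (G, G, C, T, G, A, T, T, G, C)
  "CTAGC" → prefix "CTAGC" already present; 0 new (none)
  "CTGGGCTAGAA" → prefix "CTGGGCTAGA" already present; 1 new (A)
  "CTTTG" → prefix "CT" already present; 3 new (T, T, G)
Total nodes = 8 + 8 + 2 + 5 + 7 + 0 + 2 + 3 + 1 + 7 + 7 + 3 + 2 + 2 + 2 + 5 + 10 + 0 + 1 + 3 = 78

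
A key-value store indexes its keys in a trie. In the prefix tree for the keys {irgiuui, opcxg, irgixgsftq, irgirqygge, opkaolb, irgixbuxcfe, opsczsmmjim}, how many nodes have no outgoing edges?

A leaf is a node with no children — equivalently, the end of a word that is not a proper prefix of any other stored word.
Those words: "irgirqygge", "irgiuui", "irgixbuxcfe", "irgixgsftq", "opcxg", "opkaolb", "opsczsmmjim"
Leaf count: 7

7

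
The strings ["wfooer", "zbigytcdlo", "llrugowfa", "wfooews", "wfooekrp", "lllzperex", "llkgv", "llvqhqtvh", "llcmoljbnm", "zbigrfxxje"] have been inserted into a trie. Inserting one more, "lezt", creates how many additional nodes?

The longest prefix of "lezt" already in the trie is "l" (length 1).
New nodes needed: |"lezt"| − 1 = 4 − 1 = 3.

3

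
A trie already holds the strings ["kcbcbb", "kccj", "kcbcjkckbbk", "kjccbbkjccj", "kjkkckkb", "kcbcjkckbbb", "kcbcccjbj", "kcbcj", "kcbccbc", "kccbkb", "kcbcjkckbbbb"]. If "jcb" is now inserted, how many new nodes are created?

"jcb" shares no prefix with any stored word, so all 3 characters open new nodes.
3 − 0 = 3 new nodes.

3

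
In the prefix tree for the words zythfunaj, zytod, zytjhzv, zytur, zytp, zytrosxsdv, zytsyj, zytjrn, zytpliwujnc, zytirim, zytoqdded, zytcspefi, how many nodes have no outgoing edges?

11

A leaf is a node with no children — equivalently, the end of a word that is not a proper prefix of any other stored word.
Those words: "zytcspefi", "zythfunaj", "zytirim", "zytjhzv", "zytjrn", "zytod", "zytoqdded", "zytpliwujnc", "zytrosxsdv", "zytsyj", "zytur"
Leaf count: 11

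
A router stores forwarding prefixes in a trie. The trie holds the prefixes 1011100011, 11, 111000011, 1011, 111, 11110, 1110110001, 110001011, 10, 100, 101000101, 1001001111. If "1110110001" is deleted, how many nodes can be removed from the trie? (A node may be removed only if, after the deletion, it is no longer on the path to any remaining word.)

After clearing the end-marker at "1110110001", prune upward until reaching a node still needed by another word.
The suffix "110001" (6 nodes) is used only by "1110110001"; the node for "1110" still has the child "0", so pruning stops there.
Nodes removed: 6

6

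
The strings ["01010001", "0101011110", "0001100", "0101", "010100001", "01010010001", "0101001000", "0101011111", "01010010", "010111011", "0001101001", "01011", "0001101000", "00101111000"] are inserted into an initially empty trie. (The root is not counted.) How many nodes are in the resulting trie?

Trace insertions, counting only characters that open a new branch:
  "01010001" → 8 new (0, 1, 0, 1, 0, 0, 0, 1)
  "0101011110" → prefix "01010" already present; 5 new (1, 1, 1, 1, 0)
  "0001100" → prefix "0" already present; 6 new (0, 0, 1, 1, 0, 0)
  "0101" → prefix "0101" already present; 0 new (none)
  "010100001" → prefix "0101000" already present; 2 new (0, 1)
  "01010010001" → prefix "010100" already present; 5 new (1, 0, 0, 0, 1)
  "0101001000" → prefix "0101001000" already present; 0 new (none)
  "0101011111" → prefix "010101111" already present; 1 new (1)
  "01010010" → prefix "01010010" already present; 0 new (none)
  "010111011" → prefix "0101" already present; 5 new (1, 1, 0, 1, 1)
  "0001101001" → prefix "000110" already present; 4 new (1, 0, 0, 1)
  "01011" → prefix "01011" already present; 0 new (none)
  "0001101000" → prefix "000110100" already present; 1 new (0)
  "00101111000" → prefix "00" already present; 9 new (1, 0, 1, 1, 1, 1, 0, 0, 0)
Total nodes = 8 + 5 + 6 + 0 + 2 + 5 + 0 + 1 + 0 + 5 + 4 + 0 + 1 + 9 = 46

46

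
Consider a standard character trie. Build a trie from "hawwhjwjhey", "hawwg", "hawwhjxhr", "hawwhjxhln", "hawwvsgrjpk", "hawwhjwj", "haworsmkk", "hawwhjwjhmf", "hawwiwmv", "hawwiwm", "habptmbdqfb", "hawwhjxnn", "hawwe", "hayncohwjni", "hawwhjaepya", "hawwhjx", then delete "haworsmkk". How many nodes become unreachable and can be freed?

6

Walk "haworsmkk" from the leaf back toward the root, removing each node that no remaining word uses.
The suffix "orsmkk" (6 nodes) is used only by "haworsmkk"; the node for "haw" still has the child "w", so pruning stops there.
Nodes removed: 6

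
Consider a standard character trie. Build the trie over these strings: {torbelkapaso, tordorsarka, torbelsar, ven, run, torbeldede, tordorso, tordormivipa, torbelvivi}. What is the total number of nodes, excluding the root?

44

Insert word by word; a character creates a node only if that edge doesn't already exist:
  "torbelkapaso" → 12 new (t, o, r, b, e, l, k, a, p, a, s, o)
  "tordorsarka" → prefix "tor" already present; 8 new (d, o, r, s, a, r, k, a)
  "torbelsar" → prefix "torbel" already present; 3 new (s, a, r)
  "ven" → 3 new (v, e, n)
  "run" → 3 new (r, u, n)
  "torbeldede" → prefix "torbel" already present; 4 new (d, e, d, e)
  "tordorso" → prefix "tordors" already present; 1 new (o)
  "tordormivipa" → prefix "tordor" already present; 6 new (m, i, v, i, p, a)
  "torbelvivi" → prefix "torbel" already present; 4 new (v, i, v, i)
Total nodes = 12 + 8 + 3 + 3 + 3 + 4 + 1 + 6 + 4 = 44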